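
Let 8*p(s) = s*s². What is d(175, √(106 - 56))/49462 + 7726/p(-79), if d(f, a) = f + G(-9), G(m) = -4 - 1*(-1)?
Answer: -1486172294/12193347509 ≈ -0.12188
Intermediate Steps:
G(m) = -3 (G(m) = -4 + 1 = -3)
d(f, a) = -3 + f (d(f, a) = f - 3 = -3 + f)
p(s) = s³/8 (p(s) = (s*s²)/8 = s³/8)
d(175, √(106 - 56))/49462 + 7726/p(-79) = (-3 + 175)/49462 + 7726/(((⅛)*(-79)³)) = 172*(1/49462) + 7726/(((⅛)*(-493039))) = 86/24731 + 7726/(-493039/8) = 86/24731 + 7726*(-8/493039) = 86/24731 - 61808/493039 = -1486172294/12193347509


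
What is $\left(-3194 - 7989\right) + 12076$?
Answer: $893$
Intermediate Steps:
$\left(-3194 - 7989\right) + 12076 = -11183 + 12076 = 893$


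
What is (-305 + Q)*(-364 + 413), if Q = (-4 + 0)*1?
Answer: -15141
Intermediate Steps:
Q = -4 (Q = -4*1 = -4)
(-305 + Q)*(-364 + 413) = (-305 - 4)*(-364 + 413) = -309*49 = -15141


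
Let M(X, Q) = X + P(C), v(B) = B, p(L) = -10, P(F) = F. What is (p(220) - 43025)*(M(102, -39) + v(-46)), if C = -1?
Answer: -2366925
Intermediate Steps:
M(X, Q) = -1 + X (M(X, Q) = X - 1 = -1 + X)
(p(220) - 43025)*(M(102, -39) + v(-46)) = (-10 - 43025)*((-1 + 102) - 46) = -43035*(101 - 46) = -43035*55 = -2366925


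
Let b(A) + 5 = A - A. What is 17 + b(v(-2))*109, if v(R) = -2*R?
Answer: -528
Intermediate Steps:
b(A) = -5 (b(A) = -5 + (A - A) = -5 + 0 = -5)
17 + b(v(-2))*109 = 17 - 5*109 = 17 - 545 = -528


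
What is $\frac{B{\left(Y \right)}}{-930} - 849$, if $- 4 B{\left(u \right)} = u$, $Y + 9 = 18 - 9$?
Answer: $-849$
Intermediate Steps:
$Y = 0$ ($Y = -9 + \left(18 - 9\right) = -9 + 9 = 0$)
$B{\left(u \right)} = - \frac{u}{4}$
$\frac{B{\left(Y \right)}}{-930} - 849 = \frac{\left(- \frac{1}{4}\right) 0}{-930} - 849 = \left(- \frac{1}{930}\right) 0 - 849 = 0 - 849 = -849$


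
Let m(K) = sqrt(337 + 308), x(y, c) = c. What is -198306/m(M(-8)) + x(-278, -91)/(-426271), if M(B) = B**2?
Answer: 91/426271 - 66102*sqrt(645)/215 ≈ -7808.3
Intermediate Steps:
m(K) = sqrt(645)
-198306/m(M(-8)) + x(-278, -91)/(-426271) = -198306*sqrt(645)/645 - 91/(-426271) = -66102*sqrt(645)/215 - 91*(-1/426271) = -66102*sqrt(645)/215 + 91/426271 = 91/426271 - 66102*sqrt(645)/215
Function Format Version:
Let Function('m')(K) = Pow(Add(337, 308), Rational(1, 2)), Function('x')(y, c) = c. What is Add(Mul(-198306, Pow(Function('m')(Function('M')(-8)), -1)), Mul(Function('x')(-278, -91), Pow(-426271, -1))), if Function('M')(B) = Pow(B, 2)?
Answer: Add(Rational(91, 426271), Mul(Rational(-66102, 215), Pow(645, Rational(1, 2)))) ≈ -7808.3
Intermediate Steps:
Function('m')(K) = Pow(645, Rational(1, 2))
Add(Mul(-198306, Pow(Function('m')(Function('M')(-8)), -1)), Mul(Function('x')(-278, -91), Pow(-426271, -1))) = Add(Mul(-198306, Pow(Pow(645, Rational(1, 2)), -1)), Mul(-91, Pow(-426271, -1))) = Add(Mul(-198306, Mul(Rational(1, 645), Pow(645, Rational(1, 2)))), Mul(-91, Rational(-1, 426271))) = Add(Mul(Rational(-66102, 215), Pow(645, Rational(1, 2))), Rational(91, 426271)) = Add(Rational(91, 426271), Mul(Rational(-66102, 215), Pow(645, Rational(1, 2))))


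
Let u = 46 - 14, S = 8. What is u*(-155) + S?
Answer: -4952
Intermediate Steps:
u = 32
u*(-155) + S = 32*(-155) + 8 = -4960 + 8 = -4952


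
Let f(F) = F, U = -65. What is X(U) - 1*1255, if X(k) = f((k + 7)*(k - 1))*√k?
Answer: -1255 + 3828*I*√65 ≈ -1255.0 + 30862.0*I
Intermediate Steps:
X(k) = √k*(-1 + k)*(7 + k) (X(k) = ((k + 7)*(k - 1))*√k = ((7 + k)*(-1 + k))*√k = ((-1 + k)*(7 + k))*√k = √k*(-1 + k)*(7 + k))
X(U) - 1*1255 = √(-65)*(-7 + (-65)² + 6*(-65)) - 1*1255 = (I*√65)*(-7 + 4225 - 390) - 1255 = (I*√65)*3828 - 1255 = 3828*I*√65 - 1255 = -1255 + 3828*I*√65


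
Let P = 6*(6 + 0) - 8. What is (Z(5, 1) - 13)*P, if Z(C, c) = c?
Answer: -336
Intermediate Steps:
P = 28 (P = 6*6 - 8 = 36 - 8 = 28)
(Z(5, 1) - 13)*P = (1 - 13)*28 = -12*28 = -336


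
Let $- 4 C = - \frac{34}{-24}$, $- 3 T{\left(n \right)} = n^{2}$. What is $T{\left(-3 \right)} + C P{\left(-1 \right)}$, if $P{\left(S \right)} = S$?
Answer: $- \frac{127}{48} \approx -2.6458$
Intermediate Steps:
$T{\left(n \right)} = - \frac{n^{2}}{3}$
$C = - \frac{17}{48}$ ($C = - \frac{\left(-34\right) \frac{1}{-24}}{4} = - \frac{\left(-34\right) \left(- \frac{1}{24}\right)}{4} = \left(- \frac{1}{4}\right) \frac{17}{12} = - \frac{17}{48} \approx -0.35417$)
$T{\left(-3 \right)} + C P{\left(-1 \right)} = - \frac{\left(-3\right)^{2}}{3} - - \frac{17}{48} = \left(- \frac{1}{3}\right) 9 + \frac{17}{48} = -3 + \frac{17}{48} = - \frac{127}{48}$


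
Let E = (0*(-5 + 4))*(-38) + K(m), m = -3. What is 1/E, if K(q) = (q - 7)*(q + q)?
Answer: 1/60 ≈ 0.016667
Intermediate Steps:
K(q) = 2*q*(-7 + q) (K(q) = (-7 + q)*(2*q) = 2*q*(-7 + q))
E = 60 (E = (0*(-5 + 4))*(-38) + 2*(-3)*(-7 - 3) = (0*(-1))*(-38) + 2*(-3)*(-10) = 0*(-38) + 60 = 0 + 60 = 60)
1/E = 1/60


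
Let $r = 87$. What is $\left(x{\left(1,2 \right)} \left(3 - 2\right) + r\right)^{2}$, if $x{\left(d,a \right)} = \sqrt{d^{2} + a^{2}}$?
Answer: $\left(87 + \sqrt{5}\right)^{2} \approx 7963.1$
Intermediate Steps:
$x{\left(d,a \right)} = \sqrt{a^{2} + d^{2}}$
$\left(x{\left(1,2 \right)} \left(3 - 2\right) + r\right)^{2} = \left(\sqrt{2^{2} + 1^{2}} \left(3 - 2\right) + 87\right)^{2} = \left(\sqrt{4 + 1} \cdot 1 + 87\right)^{2} = \left(\sqrt{5} \cdot 1 + 87\right)^{2} = \left(\sqrt{5} + 87\right)^{2} = \left(87 + \sqrt{5}\right)^{2}$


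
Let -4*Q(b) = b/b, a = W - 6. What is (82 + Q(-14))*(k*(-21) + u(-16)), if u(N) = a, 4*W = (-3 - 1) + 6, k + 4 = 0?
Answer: 51339/8 ≈ 6417.4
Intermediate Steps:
k = -4 (k = -4 + 0 = -4)
W = ½ (W = ((-3 - 1) + 6)/4 = (-4 + 6)/4 = (¼)*2 = ½ ≈ 0.50000)
a = -11/2 (a = ½ - 6 = -11/2 ≈ -5.5000)
u(N) = -11/2
Q(b) = -¼ (Q(b) = -b/(4*b) = -¼*1 = -¼)
(82 + Q(-14))*(k*(-21) + u(-16)) = (82 - ¼)*(-4*(-21) - 11/2) = 327*(84 - 11/2)/4 = (327/4)*(157/2) = 51339/8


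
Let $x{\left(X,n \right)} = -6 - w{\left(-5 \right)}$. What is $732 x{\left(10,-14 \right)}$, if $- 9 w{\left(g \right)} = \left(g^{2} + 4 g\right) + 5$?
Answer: $- \frac{10736}{3} \approx -3578.7$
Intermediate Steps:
$w{\left(g \right)} = - \frac{5}{9} - \frac{4 g}{9} - \frac{g^{2}}{9}$ ($w{\left(g \right)} = - \frac{\left(g^{2} + 4 g\right) + 5}{9} = - \frac{5 + g^{2} + 4 g}{9} = - \frac{5}{9} - \frac{4 g}{9} - \frac{g^{2}}{9}$)
$x{\left(X,n \right)} = - \frac{44}{9}$ ($x{\left(X,n \right)} = -6 - \left(- \frac{5}{9} - - \frac{20}{9} - \frac{\left(-5\right)^{2}}{9}\right) = -6 - \left(- \frac{5}{9} + \frac{20}{9} - \frac{25}{9}\right) = -6 - - \frac{10}{9} = -6 + \frac{10}{9} = - \frac{44}{9}$)
$732 x{\left(10,-14 \right)} = 732 \left(- \frac{44}{9}\right) = - \frac{10736}{3}$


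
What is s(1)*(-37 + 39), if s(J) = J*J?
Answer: 2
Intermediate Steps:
s(J) = J²
s(1)*(-37 + 39) = 1²*(-37 + 39) = 1*2 = 2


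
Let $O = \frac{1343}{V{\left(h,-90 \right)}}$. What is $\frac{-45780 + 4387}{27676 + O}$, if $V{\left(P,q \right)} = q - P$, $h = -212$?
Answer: $- \frac{5049946}{3377815} \approx -1.495$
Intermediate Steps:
$O = \frac{1343}{122}$ ($O = \frac{1343}{-90 - -212} = \frac{1343}{-90 + 212} = \frac{1343}{122} \approx 11.008$)
$\frac{-45780 + 4387}{27676 + O} = \frac{-45780 + 4387}{27676 + \frac{1343}{122}} = - \frac{41393}{\frac{3377815}{122}} = \left(-41393\right) \frac{122}{3377815} = - \frac{5049946}{3377815}$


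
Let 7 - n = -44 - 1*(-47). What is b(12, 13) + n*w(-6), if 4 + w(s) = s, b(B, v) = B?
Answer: -28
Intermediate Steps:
w(s) = -4 + s
n = 4 (n = 7 - (-44 - 1*(-47)) = 7 - (-44 + 47) = 7 - 1*3 = 7 - 3 = 4)
b(12, 13) + n*w(-6) = 12 + 4*(-4 - 6) = 12 + 4*(-10) = 12 - 40 = -28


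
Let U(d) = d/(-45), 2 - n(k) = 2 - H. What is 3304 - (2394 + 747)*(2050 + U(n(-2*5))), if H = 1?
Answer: -32178381/5 ≈ -6.4357e+6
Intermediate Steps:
n(k) = 1 (n(k) = 2 - (2 - 1*1) = 2 - (2 - 1) = 2 - 1*1 = 2 - 1 = 1)
U(d) = -d/45 (U(d) = d*(-1/45) = -d/45)
3304 - (2394 + 747)*(2050 + U(n(-2*5))) = 3304 - (2394 + 747)*(2050 - 1/45*1) = 3304 - 3141*(2050 - 1/45) = 3304 - 3141*92249/45 = 3304 - 1*32194901/5 = 3304 - 32194901/5 = -32178381/5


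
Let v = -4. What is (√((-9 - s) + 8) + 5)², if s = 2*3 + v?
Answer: (5 + I*√3)² ≈ 22.0 + 17.32*I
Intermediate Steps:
s = 2 (s = 2*3 - 4 = 6 - 4 = 2)
(√((-9 - s) + 8) + 5)² = (√((-9 - 1*2) + 8) + 5)² = (√((-9 - 2) + 8) + 5)² = (√(-11 + 8) + 5)² = (√(-3) + 5)² = (I*√3 + 5)² = (5 + I*√3)²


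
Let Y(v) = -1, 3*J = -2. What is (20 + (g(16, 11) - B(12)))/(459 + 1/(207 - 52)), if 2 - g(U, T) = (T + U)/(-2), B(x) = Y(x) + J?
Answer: 34565/426876 ≈ 0.080972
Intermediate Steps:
J = -⅔ (J = (⅓)*(-2) = -⅔ ≈ -0.66667)
B(x) = -5/3 (B(x) = -1 - ⅔ = -5/3)
g(U, T) = 2 + T/2 + U/2 (g(U, T) = 2 - (T + U)/(-2) = 2 - (T + U)*(-1)/2 = 2 - (-T/2 - U/2) = 2 + (T/2 + U/2) = 2 + T/2 + U/2)
(20 + (g(16, 11) - B(12)))/(459 + 1/(207 - 52)) = (20 + ((2 + (½)*11 + (½)*16) - 1*(-5/3)))/(459 + 1/(207 - 52)) = (20 + ((2 + 11/2 + 8) + 5/3))/(459 + 1/155) = (20 + (31/2 + 5/3))/(459 + 1/155) = (20 + 103/6)/(71146/155) = (223/6)*(155/71146) = 34565/426876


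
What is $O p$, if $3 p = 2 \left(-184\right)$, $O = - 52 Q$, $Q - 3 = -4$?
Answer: $- \frac{19136}{3} \approx -6378.7$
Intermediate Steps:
$Q = -1$ ($Q = 3 - 4 = -1$)
$O = 52$ ($O = \left(-52\right) \left(-1\right) = 52$)
$p = - \frac{368}{3}$ ($p = \frac{2 \left(-184\right)}{3} = \frac{1}{3} \left(-368\right) = - \frac{368}{3} \approx -122.67$)
$O p = 52 \left(- \frac{368}{3}\right) = - \frac{19136}{3}$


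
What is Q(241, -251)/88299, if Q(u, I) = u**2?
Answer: 58081/88299 ≈ 0.65778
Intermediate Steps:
Q(241, -251)/88299 = 241**2/88299 = 58081*(1/88299) = 58081/88299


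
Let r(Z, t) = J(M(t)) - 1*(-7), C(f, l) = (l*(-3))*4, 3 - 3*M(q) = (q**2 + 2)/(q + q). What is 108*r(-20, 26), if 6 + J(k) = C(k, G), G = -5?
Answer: 6588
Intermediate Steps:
M(q) = 1 - (2 + q**2)/(6*q) (M(q) = 1 - (q**2 + 2)/(3*(q + q)) = 1 - (2 + q**2)/(3*(2*q)) = 1 - (2 + q**2)*1/(2*q)/3 = 1 - (2 + q**2)/(6*q))
C(f, l) = -12*l (C(f, l) = -3*l*4 = -12*l)
J(k) = 54 (J(k) = -6 - 12*(-5) = -6 + 60 = 54)
r(Z, t) = 61 (r(Z, t) = 54 - 1*(-7) = 54 + 7 = 61)
108*r(-20, 26) = 108*61 = 6588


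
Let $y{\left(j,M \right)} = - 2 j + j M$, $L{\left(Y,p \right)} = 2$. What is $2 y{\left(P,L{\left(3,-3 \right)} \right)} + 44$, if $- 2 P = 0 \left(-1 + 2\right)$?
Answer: $44$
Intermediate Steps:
$P = 0$ ($P = - \frac{0 \left(-1 + 2\right)}{2} = - \frac{0 \cdot 1}{2} = \left(- \frac{1}{2}\right) 0 = 0$)
$y{\left(j,M \right)} = - 2 j + M j$
$2 y{\left(P,L{\left(3,-3 \right)} \right)} + 44 = 2 \cdot 0 \left(-2 + 2\right) + 44 = 2 \cdot 0 \cdot 0 + 44 = 2 \cdot 0 + 44 = 0 + 44 = 44$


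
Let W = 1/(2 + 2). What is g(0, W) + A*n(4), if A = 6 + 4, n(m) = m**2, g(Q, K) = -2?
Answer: 158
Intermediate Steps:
W = 1/4 ≈ 0.25000
A = 10
g(0, W) + A*n(4) = -2 + 10*4**2 = -2 + 10*16 = -2 + 160 = 158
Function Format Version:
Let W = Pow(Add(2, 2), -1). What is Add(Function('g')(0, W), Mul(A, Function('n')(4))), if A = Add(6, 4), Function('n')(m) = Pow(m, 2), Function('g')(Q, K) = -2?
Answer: 158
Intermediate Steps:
W = Rational(1, 4) (W = Pow(4, -1) = Rational(1, 4) ≈ 0.25000)
A = 10
Add(Function('g')(0, W), Mul(A, Function('n')(4))) = Add(-2, Mul(10, Pow(4, 2))) = Add(-2, Mul(10, 16)) = Add(-2, 160) = 158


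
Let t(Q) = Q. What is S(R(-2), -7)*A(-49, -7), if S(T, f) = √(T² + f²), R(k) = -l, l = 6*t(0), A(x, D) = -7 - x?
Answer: 294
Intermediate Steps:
l = 0 (l = 6*0 = 0)
R(k) = 0 (R(k) = -1*0 = 0)
S(R(-2), -7)*A(-49, -7) = √(0² + (-7)²)*(-7 - 1*(-49)) = √(0 + 49)*(-7 + 49) = √49*42 = 7*42 = 294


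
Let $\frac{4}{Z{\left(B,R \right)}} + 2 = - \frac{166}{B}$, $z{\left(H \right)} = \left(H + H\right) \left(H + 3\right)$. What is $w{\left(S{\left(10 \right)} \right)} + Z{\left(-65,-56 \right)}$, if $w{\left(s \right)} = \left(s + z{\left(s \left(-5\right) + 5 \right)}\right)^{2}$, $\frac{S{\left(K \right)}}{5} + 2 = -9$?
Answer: $\frac{225886325690}{9} \approx 2.5098 \cdot 10^{10}$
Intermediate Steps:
$S{\left(K \right)} = -55$ ($S{\left(K \right)} = -10 + 5 \left(-9\right) = -10 - 45 = -55$)
$z{\left(H \right)} = 2 H \left(3 + H\right)$
$Z{\left(B,R \right)} = \frac{4}{-2 - \frac{166}{B}}$
$w{\left(s \right)} = \left(s + 2 \left(5 - 5 s\right) \left(8 - 5 s\right)\right)^{2}$ ($w{\left(s \right)} = \left(s + 2 \left(s \left(-5\right) + 5\right) \left(3 + \left(s \left(-5\right) + 5\right)\right)\right)^{2} = \left(s + 2 \left(- 5 s + 5\right) \left(3 - \left(-5 + 5 s\right)\right)\right)^{2} = \left(s + 2 \left(5 - 5 s\right) \left(3 - \left(-5 + 5 s\right)\right)\right)^{2} = \left(s + 2 \left(5 - 5 s\right) \left(8 - 5 s\right)\right)^{2}$)
$w{\left(S{\left(10 \right)} \right)} + Z{\left(-65,-56 \right)} = \left(80 - -7095 + 50 \left(-55\right)^{2}\right)^{2} - - \frac{130}{83 - 65} = \left(80 + 7095 + 50 \cdot 3025\right)^{2} - - \frac{130}{18} = \left(80 + 7095 + 151250\right)^{2} - \left(-130\right) \frac{1}{18} = 158425^{2} + \frac{65}{9} = 25098480625 + \frac{65}{9} = \frac{225886325690}{9}$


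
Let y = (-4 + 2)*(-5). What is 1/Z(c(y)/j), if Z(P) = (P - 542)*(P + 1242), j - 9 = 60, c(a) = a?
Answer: -4761/3204450704 ≈ -1.4857e-6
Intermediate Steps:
y = 10 (y = -2*(-5) = 10)
j = 69 (j = 9 + 60 = 69)
Z(P) = (-542 + P)*(1242 + P)
1/Z(c(y)/j) = 1/(-673164 + (10/69)**2 + 700*(10/69)) = 1/(-673164 + 100/4761 + 7000/69) = 1/(-3204450704/4761) = -4761/3204450704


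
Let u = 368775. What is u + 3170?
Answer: 371945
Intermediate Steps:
u + 3170 = 368775 + 3170 = 371945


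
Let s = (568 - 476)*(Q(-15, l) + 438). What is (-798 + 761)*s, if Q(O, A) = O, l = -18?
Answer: -1439892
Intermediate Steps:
s = 38916 (s = (568 - 476)*(-15 + 438) = 92*423 = 38916)
(-798 + 761)*s = (-798 + 761)*38916 = -37*38916 = -1439892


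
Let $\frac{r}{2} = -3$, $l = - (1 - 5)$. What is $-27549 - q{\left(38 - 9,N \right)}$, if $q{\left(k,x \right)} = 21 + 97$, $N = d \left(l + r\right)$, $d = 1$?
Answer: $-27667$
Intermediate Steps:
$l = 4$ ($l = \left(-1\right) \left(-4\right) = 4$)
$r = -6$ ($r = 2 \left(-3\right) = -6$)
$N = -2$ ($N = 1 \left(4 - 6\right) = 1 \left(-2\right) = -2$)
$q{\left(k,x \right)} = 118$
$-27549 - q{\left(38 - 9,N \right)} = -27549 - 118 = -27667$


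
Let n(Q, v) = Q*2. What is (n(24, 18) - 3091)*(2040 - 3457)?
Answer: 4311931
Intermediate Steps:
n(Q, v) = 2*Q
(n(24, 18) - 3091)*(2040 - 3457) = (2*24 - 3091)*(2040 - 3457) = (48 - 3091)*(-1417) = -3043*(-1417) = 4311931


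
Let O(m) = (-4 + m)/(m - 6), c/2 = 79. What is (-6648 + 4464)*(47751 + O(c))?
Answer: -1981517538/19 ≈ -1.0429e+8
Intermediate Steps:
c = 158 (c = 2*79 = 158)
O(m) = (-4 + m)/(-6 + m)
(-6648 + 4464)*(47751 + O(c)) = (-6648 + 4464)*(47751 + (-4 + 158)/(-6 + 158)) = -2184*(47751 + 154/152) = -2184*(47751 + (1/152)*154) = -2184*(47751 + 77/76) = -2184*3629153/76 = -1981517538/19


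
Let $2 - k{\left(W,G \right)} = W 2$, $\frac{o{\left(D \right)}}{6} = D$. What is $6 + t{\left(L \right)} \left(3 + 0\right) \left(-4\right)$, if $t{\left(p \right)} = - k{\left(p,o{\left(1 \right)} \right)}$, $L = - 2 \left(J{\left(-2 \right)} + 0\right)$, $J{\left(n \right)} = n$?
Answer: $-66$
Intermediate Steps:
$o{\left(D \right)} = 6 D$
$k{\left(W,G \right)} = 2 - 2 W$ ($k{\left(W,G \right)} = 2 - W 2 = 2 - 2 W$)
$L = 4$ ($L = - 2 \left(-2 + 0\right) = \left(-2\right) \left(-2\right) = 4$)
$t{\left(p \right)} = -2 + 2 p$ ($t{\left(p \right)} = - (2 - 2 p) = -2 + 2 p$)
$6 + t{\left(L \right)} \left(3 + 0\right) \left(-4\right) = 6 + \left(-2 + 2 \cdot 4\right) \left(3 + 0\right) \left(-4\right) = 6 + \left(-2 + 8\right) 3 \left(-4\right) = 6 + 6 \left(-12\right) = 6 - 72 = -66$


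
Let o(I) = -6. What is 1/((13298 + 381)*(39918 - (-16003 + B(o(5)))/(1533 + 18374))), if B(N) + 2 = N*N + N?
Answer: 19907/10870203398079 ≈ 1.8313e-9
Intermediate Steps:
B(N) = -2 + N + N² (B(N) = -2 + (N*N + N) = -2 + (N² + N) = -2 + (N + N²) = -2 + N + N²)
1/((13298 + 381)*(39918 - (-16003 + B(o(5)))/(1533 + 18374))) = 1/((13298 + 381)*(39918 - (-16003 + (-2 - 6 + (-6)²))/(1533 + 18374))) = 1/(13679*(39918 - (-16003 + (-2 - 6 + 36))/19907)) = 1/(13679*(39918 - (-16003 + 28)/19907)) = 1/(13679*(39918 - (-15975)/19907)) = 1/(13679*(39918 - 1*(-15975/19907))) = 1/(13679*(39918 + 15975/19907)) = 1/(13679*(794663601/19907)) = 1/(10870203398079/19907) = 19907/10870203398079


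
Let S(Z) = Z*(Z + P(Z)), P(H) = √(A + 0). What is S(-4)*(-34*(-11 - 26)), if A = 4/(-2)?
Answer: 20128 - 5032*I*√2 ≈ 20128.0 - 7116.3*I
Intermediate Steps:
A = -2 (A = 4*(-½) = -2)
P(H) = I*√2 (P(H) = √(-2 + 0) = √(-2) = I*√2)
S(Z) = Z*(Z + I*√2)
S(-4)*(-34*(-11 - 26)) = (-4*(-4 + I*√2))*(-34*(-11 - 26)) = (16 - 4*I*√2)*(-34*(-37)) = (16 - 4*I*√2)*1258 = 20128 - 5032*I*√2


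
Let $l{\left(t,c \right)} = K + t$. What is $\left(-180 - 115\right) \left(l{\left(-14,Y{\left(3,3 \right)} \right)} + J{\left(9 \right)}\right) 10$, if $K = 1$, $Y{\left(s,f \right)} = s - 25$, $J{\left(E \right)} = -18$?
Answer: $91450$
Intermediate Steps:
$Y{\left(s,f \right)} = -25 + s$ ($Y{\left(s,f \right)} = s - 25 = -25 + s$)
$l{\left(t,c \right)} = 1 + t$
$\left(-180 - 115\right) \left(l{\left(-14,Y{\left(3,3 \right)} \right)} + J{\left(9 \right)}\right) 10 = \left(-180 - 115\right) \left(\left(1 - 14\right) - 18\right) 10 = - 295 \left(-13 - 18\right) 10 = \left(-295\right) \left(-31\right) 10 = 9145 \cdot 10 = 91450$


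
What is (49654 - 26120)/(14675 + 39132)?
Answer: 23534/53807 ≈ 0.43738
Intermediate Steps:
(49654 - 26120)/(14675 + 39132) = 23534/53807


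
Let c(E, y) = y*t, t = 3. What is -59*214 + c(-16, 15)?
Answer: -12581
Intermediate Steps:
c(E, y) = 3*y (c(E, y) = y*3 = 3*y)
-59*214 + c(-16, 15) = -59*214 + 3*15 = -12626 + 45 = -12581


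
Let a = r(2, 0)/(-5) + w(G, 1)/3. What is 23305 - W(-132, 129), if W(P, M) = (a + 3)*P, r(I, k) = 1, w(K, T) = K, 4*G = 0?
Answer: 118373/5 ≈ 23675.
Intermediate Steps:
G = 0 (G = (¼)*0 = 0)
a = -⅕ (a = 1/(-5) + 0/3 = 1*(-⅕) + 0*(⅓) = -⅕ + 0 = -⅕ ≈ -0.20000)
W(P, M) = 14*P/5 (W(P, M) = (-⅕ + 3)*P = 14*P/5)
23305 - W(-132, 129) = 23305 - 14*(-132)/5 = 23305 - 1*(-1848/5) = 23305 + 1848/5 = 118373/5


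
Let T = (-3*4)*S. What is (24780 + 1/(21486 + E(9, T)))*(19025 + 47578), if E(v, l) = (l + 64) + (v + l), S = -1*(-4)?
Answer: 35423014750023/21463 ≈ 1.6504e+9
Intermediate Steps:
S = 4
T = -48 (T = -3*4*4 = -12*4 = -48)
E(v, l) = 64 + v + 2*l (E(v, l) = (64 + l) + (l + v) = 64 + v + 2*l)
(24780 + 1/(21486 + E(9, T)))*(19025 + 47578) = (24780 + 1/(21486 + (64 + 9 + 2*(-48))))*(19025 + 47578) = (24780 + 1/(21486 + (64 + 9 - 96)))*66603 = (24780 + 1/(21486 - 23))*66603 = (24780 + 1/21463)*66603 = (531853141/21463)*66603 = 35423014750023/21463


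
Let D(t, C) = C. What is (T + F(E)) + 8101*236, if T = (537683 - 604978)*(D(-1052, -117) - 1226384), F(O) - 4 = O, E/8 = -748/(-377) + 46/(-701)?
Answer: 21813237700863943/264277 ≈ 8.2539e+10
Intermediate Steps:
E = 4056048/264277 (E = 8*(-748/(-377) + 46/(-701)) = 8*(-748*(-1/377) + 46*(-1/701)) = 8*(748/377 - 46/701) = 8*(507006/264277) = 4056048/264277 ≈ 15.348)
F(O) = 4 + O
T = 82537384795 (T = (537683 - 604978)*(-117 - 1226384) = -67295*(-1226501) = 82537384795)
(T + F(E)) + 8101*236 = (82537384795 + (4 + 4056048/264277)) + 8101*236 = (82537384795 + 5113156/264277) + 1911836 = 21812732446581371/264277 + 1911836 = 21813237700863943/264277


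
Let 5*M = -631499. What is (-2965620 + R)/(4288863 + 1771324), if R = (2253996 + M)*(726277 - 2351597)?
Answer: -494027164772/865741 ≈ -5.7064e+5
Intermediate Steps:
M = -631499/5 (M = (⅕)*(-631499) = -631499/5 ≈ -1.2630e+5)
R = -3458187187784 (R = (2253996 - 631499/5)*(726277 - 2351597) = (10638481/5)*(-1625320) = -3458187187784)
(-2965620 + R)/(4288863 + 1771324) = (-2965620 - 3458187187784)/(4288863 + 1771324) = -3458190153404/6060187 = -3458190153404*1/6060187 = -494027164772/865741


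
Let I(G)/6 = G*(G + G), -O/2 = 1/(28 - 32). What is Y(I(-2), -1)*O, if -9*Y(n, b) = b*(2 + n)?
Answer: 25/9 ≈ 2.7778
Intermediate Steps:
O = 1/2 (O = -2/(28 - 32) = -2/(-4) = -2*(-1/4) = 1/2 ≈ 0.50000)
I(G) = 12*G**2 (I(G) = 6*(G*(G + G)) = 6*(G*(2*G)) = 6*(2*G**2) = 12*G**2)
Y(n, b) = -b*(2 + n)/9
Y(I(-2), -1)*O = -1/9*(-1)*(2 + 12*(-2)**2)*(1/2) = -1/9*(-1)*(2 + 12*4)*(1/2) = -1/9*(-1)*(2 + 48)*(1/2) = -1/9*(-1)*50*(1/2) = (50/9)*(1/2) = 25/9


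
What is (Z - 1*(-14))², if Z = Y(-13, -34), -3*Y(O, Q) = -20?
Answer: 3844/9 ≈ 427.11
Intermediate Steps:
Y(O, Q) = 20/3 (Y(O, Q) = -⅓*(-20) = 20/3)
Z = 20/3 ≈ 6.6667
(Z - 1*(-14))² = (20/3 - 1*(-14))² = (20/3 + 14)² = (62/3)² = 3844/9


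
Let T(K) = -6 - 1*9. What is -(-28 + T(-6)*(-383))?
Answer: -5717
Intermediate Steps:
T(K) = -15 (T(K) = -6 - 9 = -15)
-(-28 + T(-6)*(-383)) = -(-28 - 15*(-383)) = -(-28 + 5745) = -1*5717 = -5717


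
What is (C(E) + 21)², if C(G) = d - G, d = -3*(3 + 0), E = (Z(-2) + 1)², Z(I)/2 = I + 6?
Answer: 4761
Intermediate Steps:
Z(I) = 12 + 2*I (Z(I) = 2*(I + 6) = 2*(6 + I) = 12 + 2*I)
E = 81 (E = ((12 + 2*(-2)) + 1)² = ((12 - 4) + 1)² = (8 + 1)² = 9² = 81)
d = -9 (d = -3*3 = -9)
C(G) = -9 - G
(C(E) + 21)² = ((-9 - 1*81) + 21)² = ((-9 - 81) + 21)² = (-90 + 21)² = (-69)² = 4761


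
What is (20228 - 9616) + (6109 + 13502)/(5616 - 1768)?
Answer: 40854587/3848 ≈ 10617.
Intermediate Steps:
(20228 - 9616) + (6109 + 13502)/(5616 - 1768) = 10612 + 19611/3848 = 40854587/3848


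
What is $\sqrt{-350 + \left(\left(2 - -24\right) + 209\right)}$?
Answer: $i \sqrt{115} \approx 10.724 i$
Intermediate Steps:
$\sqrt{-350 + \left(\left(2 - -24\right) + 209\right)} = \sqrt{-350 + \left(\left(2 + 24\right) + 209\right)} = \sqrt{-350 + \left(26 + 209\right)} = \sqrt{-350 + 235} = \sqrt{-115} = i \sqrt{115}$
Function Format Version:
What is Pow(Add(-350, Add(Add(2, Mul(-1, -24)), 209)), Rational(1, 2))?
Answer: Mul(I, Pow(115, Rational(1, 2))) ≈ Mul(10.724, I)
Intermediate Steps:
Pow(Add(-350, Add(Add(2, Mul(-1, -24)), 209)), Rational(1, 2)) = Pow(Add(-350, Add(Add(2, 24), 209)), Rational(1, 2)) = Pow(Add(-350, Add(26, 209)), Rational(1, 2)) = Pow(Add(-350, 235), Rational(1, 2)) = Pow(-115, Rational(1, 2)) = Mul(I, Pow(115, Rational(1, 2)))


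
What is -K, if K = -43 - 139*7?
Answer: 1016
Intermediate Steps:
K = -1016 (K = -43 - 973 = -1016)
-K = -1*(-1016) = 1016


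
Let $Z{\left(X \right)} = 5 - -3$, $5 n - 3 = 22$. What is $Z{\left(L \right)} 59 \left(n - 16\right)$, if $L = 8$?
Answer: $-5192$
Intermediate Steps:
$n = 5$ ($n = \frac{3}{5} + \frac{1}{5} \cdot 22 = \frac{3}{5} + \frac{22}{5} = 5$)
$Z{\left(X \right)} = 8$ ($Z{\left(X \right)} = 5 + 3 = 8$)
$Z{\left(L \right)} 59 \left(n - 16\right) = 8 \cdot 59 \left(5 - 16\right) = 472 \left(5 - 16\right) = 472 \left(-11\right) = -5192$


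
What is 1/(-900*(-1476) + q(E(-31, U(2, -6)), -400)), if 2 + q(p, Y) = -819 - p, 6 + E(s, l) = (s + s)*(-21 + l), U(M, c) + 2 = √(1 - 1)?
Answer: 1/1326159 ≈ 7.5406e-7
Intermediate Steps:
U(M, c) = -2 (U(M, c) = -2 + √(1 - 1) = -2 + √0 = -2 + 0 = -2)
E(s, l) = -6 + 2*s*(-21 + l) (E(s, l) = -6 + (s + s)*(-21 + l) = -6 + (2*s)*(-21 + l) = -6 + 2*s*(-21 + l))
q(p, Y) = -821 - p (q(p, Y) = -2 + (-819 - p) = -821 - p)
1/(-900*(-1476) + q(E(-31, U(2, -6)), -400)) = 1/(-900*(-1476) + (-821 - (-6 - 42*(-31) + 2*(-2)*(-31)))) = 1/(1328400 + (-821 - (-6 + 1302 + 124))) = 1/(1328400 + (-821 - 1*1420)) = 1/(1328400 + (-821 - 1420)) = 1/(1328400 - 2241) = 1/1326159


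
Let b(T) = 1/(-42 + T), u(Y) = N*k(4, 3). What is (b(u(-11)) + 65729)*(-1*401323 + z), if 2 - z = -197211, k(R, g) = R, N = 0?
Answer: -281734767935/21 ≈ -1.3416e+10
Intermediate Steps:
u(Y) = 0 (u(Y) = 0*4 = 0)
z = 197213 (z = 2 - 1*(-197211) = 2 + 197211 = 197213)
(b(u(-11)) + 65729)*(-1*401323 + z) = (1/(-42 + 0) + 65729)*(-1*401323 + 197213) = (1/(-42) + 65729)*(-401323 + 197213) = (-1/42 + 65729)*(-204110) = (2760617/42)*(-204110) = -281734767935/21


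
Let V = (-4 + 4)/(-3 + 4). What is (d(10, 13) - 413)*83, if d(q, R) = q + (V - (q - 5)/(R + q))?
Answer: -769742/23 ≈ -33467.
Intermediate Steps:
V = 0 (V = 0/1 = 0*1 = 0)
d(q, R) = q - (-5 + q)/(R + q) (d(q, R) = q + (0 - (q - 5)/(R + q)) = q + (0 - (-5 + q)/(R + q)) = q - (-5 + q)/(R + q))
(d(10, 13) - 413)*83 = ((5 + 10² - 1*10 + 13*10)/(13 + 10) - 413)*83 = ((5 + 100 - 10 + 130)/23 - 413)*83 = ((1/23)*225 - 413)*83 = (225/23 - 413)*83 = -9274/23*83 = -769742/23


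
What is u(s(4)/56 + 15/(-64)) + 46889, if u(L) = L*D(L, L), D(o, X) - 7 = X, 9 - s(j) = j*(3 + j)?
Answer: 9410069953/200704 ≈ 46885.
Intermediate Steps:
s(j) = 9 - j*(3 + j)
D(o, X) = 7 + X
u(L) = L*(7 + L)
u(s(4)/56 + 15/(-64)) + 46889 = ((9 - 1*4**2 - 3*4)/56 + 15/(-64))*(7 + ((9 - 1*4**2 - 3*4)/56 + 15/(-64))) + 46889 = ((9 - 1*16 - 12)*(1/56) + 15*(-1/64))*(7 + ((9 - 1*16 - 12)*(1/56) + 15*(-1/64))) + 46889 = ((9 - 16 - 12)*(1/56) - 15/64)*(7 + ((9 - 16 - 12)*(1/56) - 15/64)) + 46889 = (-19*1/56 - 15/64)*(7 + (-19*1/56 - 15/64)) + 46889 = (-19/56 - 15/64)*(7 + (-19/56 - 15/64)) + 46889 = -257*(7 - 257/448)/448 + 46889 = -257/448*2879/448 + 46889 = -739903/200704 + 46889 = 9410069953/200704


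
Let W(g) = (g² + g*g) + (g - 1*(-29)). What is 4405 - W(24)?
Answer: 3200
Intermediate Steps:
W(g) = 29 + g + 2*g² (W(g) = (g² + g²) + (g + 29) = 2*g² + (29 + g) = 29 + g + 2*g²)
4405 - W(24) = 4405 - (29 + 24 + 2*24²) = 4405 - (29 + 24 + 2*576) = 4405 - (29 + 24 + 1152) = 4405 - 1*1205 = 4405 - 1205 = 3200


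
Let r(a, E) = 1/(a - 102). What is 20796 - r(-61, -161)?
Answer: 3389749/163 ≈ 20796.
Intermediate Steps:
r(a, E) = 1/(-102 + a)
20796 - r(-61, -161) = 20796 - 1/(-102 - 61) = 20796 - 1/(-163) = 20796 - 1*(-1/163) = 20796 + 1/163 = 3389749/163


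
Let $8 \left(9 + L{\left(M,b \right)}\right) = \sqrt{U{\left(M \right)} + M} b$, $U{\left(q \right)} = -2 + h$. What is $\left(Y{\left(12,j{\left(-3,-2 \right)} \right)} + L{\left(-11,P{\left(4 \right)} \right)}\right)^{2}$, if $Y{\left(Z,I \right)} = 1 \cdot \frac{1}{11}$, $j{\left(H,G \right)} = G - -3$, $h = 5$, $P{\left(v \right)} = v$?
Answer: $\frac{9362}{121} - \frac{196 i \sqrt{2}}{11} \approx 77.372 - 25.199 i$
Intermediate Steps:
$j{\left(H,G \right)} = 3 + G$ ($j{\left(H,G \right)} = G + 3 = 3 + G$)
$Y{\left(Z,I \right)} = \frac{1}{11}$ ($Y{\left(Z,I \right)} = 1 \cdot \frac{1}{11} = \frac{1}{11}$)
$U{\left(q \right)} = 3$ ($U{\left(q \right)} = -2 + 5 = 3$)
$L{\left(M,b \right)} = -9 + \frac{b \sqrt{3 + M}}{8}$ ($L{\left(M,b \right)} = -9 + \frac{\sqrt{3 + M} b}{8} = -9 + \frac{b \sqrt{3 + M}}{8}$)
$\left(Y{\left(12,j{\left(-3,-2 \right)} \right)} + L{\left(-11,P{\left(4 \right)} \right)}\right)^{2} = \left(\frac{1}{11} - \left(9 - \frac{\sqrt{3 - 11}}{2}\right)\right)^{2} = \left(\frac{1}{11} - \left(9 - \frac{\sqrt{-8}}{2}\right)\right)^{2} = \left(\frac{1}{11} - \left(9 - \frac{2 i \sqrt{2}}{2}\right)\right)^{2} = \left(\frac{1}{11} - \left(9 - i \sqrt{2}\right)\right)^{2} = \left(- \frac{98}{11} + i \sqrt{2}\right)^{2}$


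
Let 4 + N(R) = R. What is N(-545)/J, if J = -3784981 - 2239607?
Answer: 183/2008196 ≈ 9.1127e-5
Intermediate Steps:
N(R) = -4 + R
J = -6024588
N(-545)/J = (-4 - 545)/(-6024588) = -549*(-1/6024588) = 183/2008196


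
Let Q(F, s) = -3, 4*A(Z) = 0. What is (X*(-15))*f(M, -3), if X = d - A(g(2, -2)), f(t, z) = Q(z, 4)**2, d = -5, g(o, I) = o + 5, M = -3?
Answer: 675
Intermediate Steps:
g(o, I) = 5 + o
A(Z) = 0 (A(Z) = (1/4)*0 = 0)
f(t, z) = 9 (f(t, z) = (-3)**2 = 9)
X = -5 (X = -5 - 1*0 = -5 + 0 = -5)
(X*(-15))*f(M, -3) = -5*(-15)*9 = 75*9 = 675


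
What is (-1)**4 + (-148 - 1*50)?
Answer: -197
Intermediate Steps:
(-1)**4 + (-148 - 1*50) = 1 + (-148 - 50) = 1 - 198 = -197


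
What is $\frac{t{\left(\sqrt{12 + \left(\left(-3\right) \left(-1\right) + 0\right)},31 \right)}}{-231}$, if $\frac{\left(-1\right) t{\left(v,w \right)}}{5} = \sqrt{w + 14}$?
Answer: $\frac{5 \sqrt{5}}{77} \approx 0.1452$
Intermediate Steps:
$t{\left(v,w \right)} = - 5 \sqrt{14 + w}$ ($t{\left(v,w \right)} = - 5 \sqrt{w + 14} = - 5 \sqrt{14 + w}$)
$\frac{t{\left(\sqrt{12 + \left(\left(-3\right) \left(-1\right) + 0\right)},31 \right)}}{-231} = \frac{\left(-5\right) \sqrt{14 + 31}}{-231} = - 5 \sqrt{45} \left(- \frac{1}{231}\right) = - 5 \cdot 3 \sqrt{5} \left(- \frac{1}{231}\right) = - 15 \sqrt{5} \left(- \frac{1}{231}\right) = \frac{5 \sqrt{5}}{77}$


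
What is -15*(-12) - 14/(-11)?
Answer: 1994/11 ≈ 181.27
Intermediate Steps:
-15*(-12) - 14/(-11) = 180 - 14*(-1/11) = 180 + 14/11 = 1994/11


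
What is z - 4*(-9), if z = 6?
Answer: 42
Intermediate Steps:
z - 4*(-9) = 6 - 4*(-9) = 6 + 36 = 42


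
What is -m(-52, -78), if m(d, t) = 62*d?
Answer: 3224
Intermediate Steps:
-m(-52, -78) = -62*(-52) = -1*(-3224) = 3224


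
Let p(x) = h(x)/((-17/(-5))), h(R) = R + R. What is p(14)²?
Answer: 19600/289 ≈ 67.820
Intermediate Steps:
h(R) = 2*R
p(x) = 10*x/17 (p(x) = (2*x)/((-17/(-5))) = (2*x)/((-17*(-⅕))) = (2*x)/(17/5) = (2*x)*(5/17) = 10*x/17)
p(14)² = ((10/17)*14)² = (140/17)² = 19600/289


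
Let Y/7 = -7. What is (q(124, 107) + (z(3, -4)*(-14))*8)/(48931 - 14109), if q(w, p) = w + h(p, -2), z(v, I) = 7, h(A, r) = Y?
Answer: -709/34822 ≈ -0.020361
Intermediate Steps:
Y = -49 (Y = 7*(-7) = -49)
h(A, r) = -49
q(w, p) = -49 + w (q(w, p) = w - 49 = -49 + w)
(q(124, 107) + (z(3, -4)*(-14))*8)/(48931 - 14109) = ((-49 + 124) + (7*(-14))*8)/(48931 - 14109) = (75 - 98*8)/34822 = (75 - 784)*(1/34822) = -709*1/34822 = -709/34822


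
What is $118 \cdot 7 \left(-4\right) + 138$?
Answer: $-3166$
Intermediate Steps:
$118 \cdot 7 \left(-4\right) + 138 = 118 \left(-28\right) + 138 = -3304 + 138 = -3166$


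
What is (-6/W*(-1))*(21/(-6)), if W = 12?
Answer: -7/4 ≈ -1.7500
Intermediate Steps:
(-6/W*(-1))*(21/(-6)) = (-6/12*(-1))*(21/(-6)) = (-6*1/12*(-1))*(21*(-⅙)) = -½*(-1)*(-7/2) = (½)*(-7/2) = -7/4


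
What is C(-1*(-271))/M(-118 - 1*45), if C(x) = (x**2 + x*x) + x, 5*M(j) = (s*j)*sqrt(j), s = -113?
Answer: -735765*I*sqrt(163)/3002297 ≈ -3.1288*I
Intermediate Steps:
M(j) = -113*j**(3/2)/5 (M(j) = ((-113*j)*sqrt(j))/5 = (-113*j**(3/2))/5 = -113*j**(3/2)/5)
C(x) = x + 2*x**2 (C(x) = (x**2 + x**2) + x = 2*x**2 + x = x + 2*x**2)
C(-1*(-271))/M(-118 - 1*45) = ((-1*(-271))*(1 + 2*(-1*(-271))))/((-113*(-118 - 1*45)**(3/2)/5)) = (271*(1 + 2*271))/((-113*(-118 - 45)**(3/2)/5)) = (271*(1 + 542))/((-(-18419)*I*sqrt(163)/5)) = (271*543)/((-(-18419)*I*sqrt(163)/5)) = 147153/((18419*I*sqrt(163)/5)) = 147153*(-5*I*sqrt(163)/3002297) = -735765*I*sqrt(163)/3002297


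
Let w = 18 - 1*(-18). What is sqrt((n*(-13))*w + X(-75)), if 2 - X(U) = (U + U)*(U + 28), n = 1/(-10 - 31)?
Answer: 10*I*sqrt(118285)/41 ≈ 83.884*I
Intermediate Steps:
w = 36 (w = 18 + 18 = 36)
n = -1/41 (n = 1/(-41) = -1/41 ≈ -0.024390)
X(U) = 2 - 2*U*(28 + U) (X(U) = 2 - (U + U)*(U + 28) = 2 - 2*U*(28 + U))
sqrt((n*(-13))*w + X(-75)) = sqrt(-1/41*(-13)*36 + (2 - 56*(-75) - 2*(-75)**2)) = sqrt((13/41)*36 + (2 + 4200 - 2*5625)) = sqrt(468/41 + (2 + 4200 - 11250)) = sqrt(468/41 - 7048) = sqrt(-288500/41) = 10*I*sqrt(118285)/41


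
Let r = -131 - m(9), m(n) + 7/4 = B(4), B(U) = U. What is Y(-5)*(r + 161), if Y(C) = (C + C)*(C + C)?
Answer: 2775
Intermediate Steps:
m(n) = 9/4 (m(n) = -7/4 + 4 = 9/4)
Y(C) = 4*C**2 (Y(C) = (2*C)*(2*C) = 4*C**2)
r = -533/4 (r = -131 - 1*9/4 = -131 - 9/4 = -533/4 ≈ -133.25)
Y(-5)*(r + 161) = (4*(-5)**2)*(-533/4 + 161) = (4*25)*(111/4) = 100*(111/4) = 2775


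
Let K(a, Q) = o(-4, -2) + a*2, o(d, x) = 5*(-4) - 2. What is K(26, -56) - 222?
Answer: -192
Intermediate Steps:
o(d, x) = -22 (o(d, x) = -20 - 2 = -22)
K(a, Q) = -22 + 2*a (K(a, Q) = -22 + a*2 = -22 + 2*a)
K(26, -56) - 222 = (-22 + 2*26) - 222 = (-22 + 52) - 222 = 30 - 222 = -192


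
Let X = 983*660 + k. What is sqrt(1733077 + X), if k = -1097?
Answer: 2*sqrt(595190) ≈ 1543.0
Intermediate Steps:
X = 647683 (X = 983*660 - 1097 = 648780 - 1097 = 647683)
sqrt(1733077 + X) = sqrt(1733077 + 647683) = sqrt(2380760) = 2*sqrt(595190)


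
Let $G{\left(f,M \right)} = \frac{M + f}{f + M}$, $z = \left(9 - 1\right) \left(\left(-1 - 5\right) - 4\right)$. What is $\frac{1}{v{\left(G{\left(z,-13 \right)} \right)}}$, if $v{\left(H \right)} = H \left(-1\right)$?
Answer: $-1$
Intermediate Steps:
$z = -80$ ($z = 8 \left(\left(-1 - 5\right) - 4\right) = 8 \left(-6 - 4\right) = 8 \left(-10\right) = -80$)
$G{\left(f,M \right)} = 1$ ($G{\left(f,M \right)} = \frac{M + f}{M + f} = 1$)
$v{\left(H \right)} = - H$
$\frac{1}{v{\left(G{\left(z,-13 \right)} \right)}} = \frac{1}{\left(-1\right) 1} = \frac{1}{-1} = -1$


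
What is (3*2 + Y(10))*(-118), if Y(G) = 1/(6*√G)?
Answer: -708 - 59*√10/30 ≈ -714.22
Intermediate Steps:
Y(G) = 1/(6*√G)
(3*2 + Y(10))*(-118) = (3*2 + 1/(6*√10))*(-118) = (6 + (√10/10)/6)*(-118) = (6 + √10/60)*(-118) = -708 - 59*√10/30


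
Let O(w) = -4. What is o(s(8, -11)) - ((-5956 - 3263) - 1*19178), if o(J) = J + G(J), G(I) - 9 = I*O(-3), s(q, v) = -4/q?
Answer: 56815/2 ≈ 28408.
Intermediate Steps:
G(I) = 9 - 4*I (G(I) = 9 + I*(-4) = 9 - 4*I)
o(J) = 9 - 3*J (o(J) = J + (9 - 4*J) = 9 - 3*J)
o(s(8, -11)) - ((-5956 - 3263) - 1*19178) = (9 - (-12)/8) - ((-5956 - 3263) - 1*19178) = (9 - (-12)/8) - (-9219 - 19178) = (9 - 3*(-½)) - 1*(-28397) = (9 + 3/2) + 28397 = 21/2 + 28397 = 56815/2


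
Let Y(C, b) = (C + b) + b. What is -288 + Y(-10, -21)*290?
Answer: -15368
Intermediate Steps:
Y(C, b) = C + 2*b
-288 + Y(-10, -21)*290 = -288 + (-10 + 2*(-21))*290 = -288 + (-10 - 42)*290 = -288 - 52*290 = -288 - 15080 = -15368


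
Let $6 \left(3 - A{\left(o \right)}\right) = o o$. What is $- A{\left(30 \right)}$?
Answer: $147$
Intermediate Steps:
$A{\left(o \right)} = 3 - \frac{o^{2}}{6}$ ($A{\left(o \right)} = 3 - \frac{o o}{6} = 3 - \frac{o^{2}}{6}$)
$- A{\left(30 \right)} = - (3 - \frac{30^{2}}{6}) = - (3 - 150) = \left(-1\right) \left(-147\right) = 147$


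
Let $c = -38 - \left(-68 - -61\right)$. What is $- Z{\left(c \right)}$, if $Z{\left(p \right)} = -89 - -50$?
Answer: $39$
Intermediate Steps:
$c = -31$ ($c = -38 - \left(-68 + 61\right) = -38 - -7 = -38 + 7 = -31$)
$Z{\left(p \right)} = -39$ ($Z{\left(p \right)} = -89 + 50 = -39$)
$- Z{\left(c \right)} = \left(-1\right) \left(-39\right) = 39$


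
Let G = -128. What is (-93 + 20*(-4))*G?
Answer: 22144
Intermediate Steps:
(-93 + 20*(-4))*G = (-93 + 20*(-4))*(-128) = (-93 - 80)*(-128) = -173*(-128) = 22144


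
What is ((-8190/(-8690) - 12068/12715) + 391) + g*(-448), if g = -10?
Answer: 53821237278/11049335 ≈ 4871.0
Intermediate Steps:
((-8190/(-8690) - 12068/12715) + 391) + g*(-448) = ((-8190/(-8690) - 12068/12715) + 391) - 10*(-448) = ((-8190*(-1/8690) - 12068*1/12715) + 391) + 4480 = ((819/869 - 12068/12715) + 391) + 4480 = (-73507/11049335 + 391) + 4480 = 4320216478/11049335 + 4480 = 53821237278/11049335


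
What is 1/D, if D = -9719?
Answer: -1/9719 ≈ -0.00010289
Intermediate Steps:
1/D = 1/(-9719) = -1/9719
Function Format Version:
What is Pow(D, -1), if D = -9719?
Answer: Rational(-1, 9719) ≈ -0.00010289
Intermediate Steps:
Pow(D, -1) = Pow(-9719, -1) = Rational(-1, 9719)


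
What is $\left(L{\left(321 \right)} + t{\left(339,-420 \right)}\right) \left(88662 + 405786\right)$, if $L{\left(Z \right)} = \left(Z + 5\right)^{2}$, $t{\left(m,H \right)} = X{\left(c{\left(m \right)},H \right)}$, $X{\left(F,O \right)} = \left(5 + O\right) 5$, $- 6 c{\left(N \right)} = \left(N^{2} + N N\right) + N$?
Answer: $51521976048$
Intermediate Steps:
$c{\left(N \right)} = - \frac{N^{2}}{3} - \frac{N}{6}$ ($c{\left(N \right)} = - \frac{\left(N^{2} + N N\right) + N}{6} = - \frac{\left(N^{2} + N^{2}\right) + N}{6} = - \frac{2 N^{2} + N}{6} = - \frac{N + 2 N^{2}}{6} = - \frac{N^{2}}{3} - \frac{N}{6}$)
$X{\left(F,O \right)} = 25 + 5 O$
$t{\left(m,H \right)} = 25 + 5 H$
$L{\left(Z \right)} = \left(5 + Z\right)^{2}$
$\left(L{\left(321 \right)} + t{\left(339,-420 \right)}\right) \left(88662 + 405786\right) = \left(\left(5 + 321\right)^{2} + \left(25 + 5 \left(-420\right)\right)\right) \left(88662 + 405786\right) = \left(326^{2} + \left(25 - 2100\right)\right) 494448 = \left(106276 - 2075\right) 494448 = 104201 \cdot 494448 = 51521976048$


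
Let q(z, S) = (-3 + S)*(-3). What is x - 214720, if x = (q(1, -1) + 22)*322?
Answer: -203772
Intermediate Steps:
q(z, S) = 9 - 3*S
x = 10948 (x = ((9 - 3*(-1)) + 22)*322 = ((9 + 3) + 22)*322 = (12 + 22)*322 = 34*322 = 10948)
x - 214720 = 10948 - 214720 = -203772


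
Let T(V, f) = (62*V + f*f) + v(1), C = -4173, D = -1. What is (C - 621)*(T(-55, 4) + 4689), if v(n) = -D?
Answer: -6213024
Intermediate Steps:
v(n) = 1 (v(n) = -1*(-1) = 1)
T(V, f) = 1 + f² + 62*V (T(V, f) = (62*V + f*f) + 1 = (62*V + f²) + 1 = (f² + 62*V) + 1 = 1 + f² + 62*V)
(C - 621)*(T(-55, 4) + 4689) = (-4173 - 621)*((1 + 4² + 62*(-55)) + 4689) = -4794*((1 + 16 - 3410) + 4689) = -4794*(-3393 + 4689) = -4794*1296 = -6213024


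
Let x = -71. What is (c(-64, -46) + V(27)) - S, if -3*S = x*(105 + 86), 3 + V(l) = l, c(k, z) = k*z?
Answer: -4657/3 ≈ -1552.3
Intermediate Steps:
V(l) = -3 + l
S = 13561/3 (S = -(-71)*(105 + 86)/3 = -(-71)*191/3 = -⅓*(-13561) = 13561/3 ≈ 4520.3)
(c(-64, -46) + V(27)) - S = (-64*(-46) + (-3 + 27)) - 1*13561/3 = (2944 + 24) - 13561/3 = 2968 - 13561/3 = -4657/3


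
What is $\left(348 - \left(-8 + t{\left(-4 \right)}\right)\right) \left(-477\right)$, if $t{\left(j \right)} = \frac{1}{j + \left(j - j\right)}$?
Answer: $- \frac{679725}{4} \approx -1.6993 \cdot 10^{5}$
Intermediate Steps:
$t{\left(j \right)} = \frac{1}{j}$ ($t{\left(j \right)} = \frac{1}{j + 0} = \frac{1}{j}$)
$\left(348 - \left(-8 + t{\left(-4 \right)}\right)\right) \left(-477\right) = \left(348 + \left(8 - \frac{1}{-4}\right)\right) \left(-477\right) = \left(348 + \left(8 - - \frac{1}{4}\right)\right) \left(-477\right) = \left(348 + \left(8 + \frac{1}{4}\right)\right) \left(-477\right) = \left(348 + \frac{33}{4}\right) \left(-477\right) = \frac{1425}{4} \left(-477\right) = - \frac{679725}{4}$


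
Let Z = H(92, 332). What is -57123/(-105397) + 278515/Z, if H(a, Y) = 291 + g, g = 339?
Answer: 5878126589/13280022 ≈ 442.63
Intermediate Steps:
H(a, Y) = 630 (H(a, Y) = 291 + 339 = 630)
Z = 630
-57123/(-105397) + 278515/Z = -57123/(-105397) + 278515/630 = -57123*(-1/105397) + 278515*(1/630) = 57123/105397 + 55703/126 = 5878126589/13280022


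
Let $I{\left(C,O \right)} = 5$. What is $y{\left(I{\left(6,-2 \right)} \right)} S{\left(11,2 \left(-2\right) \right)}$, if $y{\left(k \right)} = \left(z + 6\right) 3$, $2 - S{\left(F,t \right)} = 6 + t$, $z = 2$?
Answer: $0$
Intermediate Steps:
$S{\left(F,t \right)} = -4 - t$ ($S{\left(F,t \right)} = 2 - \left(6 + t\right) = -4 - t$)
$y{\left(k \right)} = 24$ ($y{\left(k \right)} = \left(2 + 6\right) 3 = 8 \cdot 3 = 24$)
$y{\left(I{\left(6,-2 \right)} \right)} S{\left(11,2 \left(-2\right) \right)} = 24 \left(-4 - 2 \left(-2\right)\right) = 24 \left(-4 - -4\right) = 24 \left(-4 + 4\right) = 24 \cdot 0 = 0$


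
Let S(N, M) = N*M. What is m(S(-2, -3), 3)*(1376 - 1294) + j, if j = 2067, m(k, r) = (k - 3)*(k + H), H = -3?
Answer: 2805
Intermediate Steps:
S(N, M) = M*N
m(k, r) = (-3 + k)² (m(k, r) = (k - 3)*(k - 3) = (-3 + k)*(-3 + k) = (-3 + k)²)
m(S(-2, -3), 3)*(1376 - 1294) + j = (9 + (-3*(-2))² - (-18)*(-2))*(1376 - 1294) + 2067 = (9 + 6² - 6*6)*82 + 2067 = (9 + 36 - 36)*82 + 2067 = 9*82 + 2067 = 738 + 2067 = 2805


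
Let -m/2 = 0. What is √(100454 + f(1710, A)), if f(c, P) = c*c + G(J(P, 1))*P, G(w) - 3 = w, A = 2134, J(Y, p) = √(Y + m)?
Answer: √(3030956 + 2134*√2134) ≈ 1769.0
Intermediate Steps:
m = 0 (m = -2*0 = 0)
J(Y, p) = √Y (J(Y, p) = √(Y + 0) = √Y)
G(w) = 3 + w
f(c, P) = c² + P*(3 + √P) (f(c, P) = c*c + (3 + √P)*P = c² + P*(3 + √P))
√(100454 + f(1710, A)) = √(100454 + (1710² + 2134*(3 + √2134))) = √(100454 + (2924100 + (6402 + 2134*√2134))) = √(100454 + (2930502 + 2134*√2134)) = √(3030956 + 2134*√2134)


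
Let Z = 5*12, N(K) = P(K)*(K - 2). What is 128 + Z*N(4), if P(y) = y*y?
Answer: 2048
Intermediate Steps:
P(y) = y**2
N(K) = K**2*(-2 + K) (N(K) = K**2*(K - 2) = K**2*(-2 + K))
Z = 60
128 + Z*N(4) = 128 + 60*(4**2*(-2 + 4)) = 128 + 60*(16*2) = 128 + 60*32 = 128 + 1920 = 2048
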